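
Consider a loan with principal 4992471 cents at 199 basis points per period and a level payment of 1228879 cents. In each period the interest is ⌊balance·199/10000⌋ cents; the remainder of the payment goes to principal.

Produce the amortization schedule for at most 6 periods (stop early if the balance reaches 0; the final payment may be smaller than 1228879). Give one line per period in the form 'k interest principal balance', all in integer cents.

1. interest=⌊4992471·199/10000⌋=99350; principal=1228879-99350=1129529; balance=4992471-1129529=3862942
2. interest=⌊3862942·199/10000⌋=76872; principal=1228879-76872=1152007; balance=3862942-1152007=2710935
3. interest=⌊2710935·199/10000⌋=53947; principal=1228879-53947=1174932; balance=2710935-1174932=1536003
4. interest=⌊1536003·199/10000⌋=30566; principal=1228879-30566=1198313; balance=1536003-1198313=337690
5. interest=⌊337690·199/10000⌋=6720; principal=min(1228879-6720,337690)=337690; balance=337690-337690=0

1 99350 1129529 3862942
2 76872 1152007 2710935
3 53947 1174932 1536003
4 30566 1198313 337690
5 6720 337690 0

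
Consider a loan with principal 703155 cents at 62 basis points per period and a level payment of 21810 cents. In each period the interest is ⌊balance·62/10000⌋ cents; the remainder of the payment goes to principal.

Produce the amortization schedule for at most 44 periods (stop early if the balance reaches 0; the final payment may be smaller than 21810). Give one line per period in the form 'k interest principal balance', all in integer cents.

1 4359 17451 685704
2 4251 17559 668145
3 4142 17668 650477
4 4032 17778 632699
5 3922 17888 614811
6 3811 17999 596812
7 3700 18110 578702
8 3587 18223 560479
9 3474 18336 542143
10 3361 18449 523694
11 3246 18564 505130
12 3131 18679 486451
13 3015 18795 467656
14 2899 18911 448745
15 2782 19028 429717
16 2664 19146 410571
17 2545 19265 391306
18 2426 19384 371922
19 2305 19505 352417
20 2184 19626 332791
21 2063 19747 313044
22 1940 19870 293174
23 1817 19993 273181
24 1693 20117 253064
25 1568 20242 232822
26 1443 20367 212455
27 1317 20493 191962
28 1190 20620 171342
29 1062 20748 150594
30 933 20877 129717
31 804 21006 108711
32 674 21136 87575
33 542 21268 66307
34 411 21399 44908
35 278 21532 23376
36 144 21666 1710
37 10 1710 0

1. interest=⌊703155·62/10000⌋=4359; principal=21810-4359=17451; balance=703155-17451=685704
2. interest=⌊685704·62/10000⌋=4251; principal=21810-4251=17559; balance=685704-17559=668145
3. interest=⌊668145·62/10000⌋=4142; principal=21810-4142=17668; balance=668145-17668=650477
4. interest=⌊650477·62/10000⌋=4032; principal=21810-4032=17778; balance=650477-17778=632699
5. interest=⌊632699·62/10000⌋=3922; principal=21810-3922=17888; balance=632699-17888=614811
6. interest=⌊614811·62/10000⌋=3811; principal=21810-3811=17999; balance=614811-17999=596812
7. interest=⌊596812·62/10000⌋=3700; principal=21810-3700=18110; balance=596812-18110=578702
8. interest=⌊578702·62/10000⌋=3587; principal=21810-3587=18223; balance=578702-18223=560479
9. interest=⌊560479·62/10000⌋=3474; principal=21810-3474=18336; balance=560479-18336=542143
10. interest=⌊542143·62/10000⌋=3361; principal=21810-3361=18449; balance=542143-18449=523694
11. interest=⌊523694·62/10000⌋=3246; principal=21810-3246=18564; balance=523694-18564=505130
12. interest=⌊505130·62/10000⌋=3131; principal=21810-3131=18679; balance=505130-18679=486451
13. interest=⌊486451·62/10000⌋=3015; principal=21810-3015=18795; balance=486451-18795=467656
14. interest=⌊467656·62/10000⌋=2899; principal=21810-2899=18911; balance=467656-18911=448745
15. interest=⌊448745·62/10000⌋=2782; principal=21810-2782=19028; balance=448745-19028=429717
16. interest=⌊429717·62/10000⌋=2664; principal=21810-2664=19146; balance=429717-19146=410571
17. interest=⌊410571·62/10000⌋=2545; principal=21810-2545=19265; balance=410571-19265=391306
18. interest=⌊391306·62/10000⌋=2426; principal=21810-2426=19384; balance=391306-19384=371922
19. interest=⌊371922·62/10000⌋=2305; principal=21810-2305=19505; balance=371922-19505=352417
20. interest=⌊352417·62/10000⌋=2184; principal=21810-2184=19626; balance=352417-19626=332791
21. interest=⌊332791·62/10000⌋=2063; principal=21810-2063=19747; balance=332791-19747=313044
22. interest=⌊313044·62/10000⌋=1940; principal=21810-1940=19870; balance=313044-19870=293174
23. interest=⌊293174·62/10000⌋=1817; principal=21810-1817=19993; balance=293174-19993=273181
24. interest=⌊273181·62/10000⌋=1693; principal=21810-1693=20117; balance=273181-20117=253064
25. interest=⌊253064·62/10000⌋=1568; principal=21810-1568=20242; balance=253064-20242=232822
26. interest=⌊232822·62/10000⌋=1443; principal=21810-1443=20367; balance=232822-20367=212455
27. interest=⌊212455·62/10000⌋=1317; principal=21810-1317=20493; balance=212455-20493=191962
28. interest=⌊191962·62/10000⌋=1190; principal=21810-1190=20620; balance=191962-20620=171342
29. interest=⌊171342·62/10000⌋=1062; principal=21810-1062=20748; balance=171342-20748=150594
30. interest=⌊150594·62/10000⌋=933; principal=21810-933=20877; balance=150594-20877=129717
31. interest=⌊129717·62/10000⌋=804; principal=21810-804=21006; balance=129717-21006=108711
32. interest=⌊108711·62/10000⌋=674; principal=21810-674=21136; balance=108711-21136=87575
33. interest=⌊87575·62/10000⌋=542; principal=21810-542=21268; balance=87575-21268=66307
34. interest=⌊66307·62/10000⌋=411; principal=21810-411=21399; balance=66307-21399=44908
35. interest=⌊44908·62/10000⌋=278; principal=21810-278=21532; balance=44908-21532=23376
36. interest=⌊23376·62/10000⌋=144; principal=21810-144=21666; balance=23376-21666=1710
37. interest=⌊1710·62/10000⌋=10; principal=min(21810-10,1710)=1710; balance=1710-1710=0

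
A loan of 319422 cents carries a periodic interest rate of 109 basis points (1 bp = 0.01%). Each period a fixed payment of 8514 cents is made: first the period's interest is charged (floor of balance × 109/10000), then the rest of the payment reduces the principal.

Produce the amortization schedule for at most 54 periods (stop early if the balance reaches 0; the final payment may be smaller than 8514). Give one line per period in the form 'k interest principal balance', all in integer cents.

1 3481 5033 314389
2 3426 5088 309301
3 3371 5143 304158
4 3315 5199 298959
5 3258 5256 293703
6 3201 5313 288390
7 3143 5371 283019
8 3084 5430 277589
9 3025 5489 272100
10 2965 5549 266551
11 2905 5609 260942
12 2844 5670 255272
13 2782 5732 249540
14 2719 5795 243745
15 2656 5858 237887
16 2592 5922 231965
17 2528 5986 225979
18 2463 6051 219928
19 2397 6117 213811
20 2330 6184 207627
21 2263 6251 201376
22 2194 6320 195056
23 2126 6388 188668
24 2056 6458 182210
25 1986 6528 175682
26 1914 6600 169082
27 1842 6672 162410
28 1770 6744 155666
29 1696 6818 148848
30 1622 6892 141956
31 1547 6967 134989
32 1471 7043 127946
33 1394 7120 120826
34 1317 7197 113629
35 1238 7276 106353
36 1159 7355 98998
37 1079 7435 91563
38 998 7516 84047
39 916 7598 76449
40 833 7681 68768
41 749 7765 61003
42 664 7850 53153
43 579 7935 45218
44 492 8022 37196
45 405 8109 29087
46 317 8197 20890
47 227 8287 12603
48 137 8377 4226
49 46 4226 0

1. interest=⌊319422·109/10000⌋=3481; principal=8514-3481=5033; balance=319422-5033=314389
2. interest=⌊314389·109/10000⌋=3426; principal=8514-3426=5088; balance=314389-5088=309301
3. interest=⌊309301·109/10000⌋=3371; principal=8514-3371=5143; balance=309301-5143=304158
4. interest=⌊304158·109/10000⌋=3315; principal=8514-3315=5199; balance=304158-5199=298959
5. interest=⌊298959·109/10000⌋=3258; principal=8514-3258=5256; balance=298959-5256=293703
6. interest=⌊293703·109/10000⌋=3201; principal=8514-3201=5313; balance=293703-5313=288390
7. interest=⌊288390·109/10000⌋=3143; principal=8514-3143=5371; balance=288390-5371=283019
8. interest=⌊283019·109/10000⌋=3084; principal=8514-3084=5430; balance=283019-5430=277589
9. interest=⌊277589·109/10000⌋=3025; principal=8514-3025=5489; balance=277589-5489=272100
10. interest=⌊272100·109/10000⌋=2965; principal=8514-2965=5549; balance=272100-5549=266551
11. interest=⌊266551·109/10000⌋=2905; principal=8514-2905=5609; balance=266551-5609=260942
12. interest=⌊260942·109/10000⌋=2844; principal=8514-2844=5670; balance=260942-5670=255272
13. interest=⌊255272·109/10000⌋=2782; principal=8514-2782=5732; balance=255272-5732=249540
14. interest=⌊249540·109/10000⌋=2719; principal=8514-2719=5795; balance=249540-5795=243745
15. interest=⌊243745·109/10000⌋=2656; principal=8514-2656=5858; balance=243745-5858=237887
16. interest=⌊237887·109/10000⌋=2592; principal=8514-2592=5922; balance=237887-5922=231965
17. interest=⌊231965·109/10000⌋=2528; principal=8514-2528=5986; balance=231965-5986=225979
18. interest=⌊225979·109/10000⌋=2463; principal=8514-2463=6051; balance=225979-6051=219928
19. interest=⌊219928·109/10000⌋=2397; principal=8514-2397=6117; balance=219928-6117=213811
20. interest=⌊213811·109/10000⌋=2330; principal=8514-2330=6184; balance=213811-6184=207627
21. interest=⌊207627·109/10000⌋=2263; principal=8514-2263=6251; balance=207627-6251=201376
22. interest=⌊201376·109/10000⌋=2194; principal=8514-2194=6320; balance=201376-6320=195056
23. interest=⌊195056·109/10000⌋=2126; principal=8514-2126=6388; balance=195056-6388=188668
24. interest=⌊188668·109/10000⌋=2056; principal=8514-2056=6458; balance=188668-6458=182210
25. interest=⌊182210·109/10000⌋=1986; principal=8514-1986=6528; balance=182210-6528=175682
26. interest=⌊175682·109/10000⌋=1914; principal=8514-1914=6600; balance=175682-6600=169082
27. interest=⌊169082·109/10000⌋=1842; principal=8514-1842=6672; balance=169082-6672=162410
28. interest=⌊162410·109/10000⌋=1770; principal=8514-1770=6744; balance=162410-6744=155666
29. interest=⌊155666·109/10000⌋=1696; principal=8514-1696=6818; balance=155666-6818=148848
30. interest=⌊148848·109/10000⌋=1622; principal=8514-1622=6892; balance=148848-6892=141956
31. interest=⌊141956·109/10000⌋=1547; principal=8514-1547=6967; balance=141956-6967=134989
32. interest=⌊134989·109/10000⌋=1471; principal=8514-1471=7043; balance=134989-7043=127946
33. interest=⌊127946·109/10000⌋=1394; principal=8514-1394=7120; balance=127946-7120=120826
34. interest=⌊120826·109/10000⌋=1317; principal=8514-1317=7197; balance=120826-7197=113629
35. interest=⌊113629·109/10000⌋=1238; principal=8514-1238=7276; balance=113629-7276=106353
36. interest=⌊106353·109/10000⌋=1159; principal=8514-1159=7355; balance=106353-7355=98998
37. interest=⌊98998·109/10000⌋=1079; principal=8514-1079=7435; balance=98998-7435=91563
38. interest=⌊91563·109/10000⌋=998; principal=8514-998=7516; balance=91563-7516=84047
39. interest=⌊84047·109/10000⌋=916; principal=8514-916=7598; balance=84047-7598=76449
40. interest=⌊76449·109/10000⌋=833; principal=8514-833=7681; balance=76449-7681=68768
41. interest=⌊68768·109/10000⌋=749; principal=8514-749=7765; balance=68768-7765=61003
42. interest=⌊61003·109/10000⌋=664; principal=8514-664=7850; balance=61003-7850=53153
43. interest=⌊53153·109/10000⌋=579; principal=8514-579=7935; balance=53153-7935=45218
44. interest=⌊45218·109/10000⌋=492; principal=8514-492=8022; balance=45218-8022=37196
45. interest=⌊37196·109/10000⌋=405; principal=8514-405=8109; balance=37196-8109=29087
46. interest=⌊29087·109/10000⌋=317; principal=8514-317=8197; balance=29087-8197=20890
47. interest=⌊20890·109/10000⌋=227; principal=8514-227=8287; balance=20890-8287=12603
48. interest=⌊12603·109/10000⌋=137; principal=8514-137=8377; balance=12603-8377=4226
49. interest=⌊4226·109/10000⌋=46; principal=min(8514-46,4226)=4226; balance=4226-4226=0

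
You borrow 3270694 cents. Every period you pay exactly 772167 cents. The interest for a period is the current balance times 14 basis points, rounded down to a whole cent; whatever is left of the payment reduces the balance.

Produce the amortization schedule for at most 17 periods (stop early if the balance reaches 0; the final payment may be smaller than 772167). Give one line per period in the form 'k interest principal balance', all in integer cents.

1 4578 767589 2503105
2 3504 768663 1734442
3 2428 769739 964703
4 1350 770817 193886
5 271 193886 0

1. interest=⌊3270694·14/10000⌋=4578; principal=772167-4578=767589; balance=3270694-767589=2503105
2. interest=⌊2503105·14/10000⌋=3504; principal=772167-3504=768663; balance=2503105-768663=1734442
3. interest=⌊1734442·14/10000⌋=2428; principal=772167-2428=769739; balance=1734442-769739=964703
4. interest=⌊964703·14/10000⌋=1350; principal=772167-1350=770817; balance=964703-770817=193886
5. interest=⌊193886·14/10000⌋=271; principal=min(772167-271,193886)=193886; balance=193886-193886=0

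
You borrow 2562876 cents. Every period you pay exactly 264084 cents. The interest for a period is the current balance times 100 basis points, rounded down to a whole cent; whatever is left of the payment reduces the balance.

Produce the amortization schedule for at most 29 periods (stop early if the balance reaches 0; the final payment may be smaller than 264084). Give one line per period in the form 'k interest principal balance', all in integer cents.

1 25628 238456 2324420
2 23244 240840 2083580
3 20835 243249 1840331
4 18403 245681 1594650
5 15946 248138 1346512
6 13465 250619 1095893
7 10958 253126 842767
8 8427 255657 587110
9 5871 258213 328897
10 3288 260796 68101
11 681 68101 0

1. interest=⌊2562876·100/10000⌋=25628; principal=264084-25628=238456; balance=2562876-238456=2324420
2. interest=⌊2324420·100/10000⌋=23244; principal=264084-23244=240840; balance=2324420-240840=2083580
3. interest=⌊2083580·100/10000⌋=20835; principal=264084-20835=243249; balance=2083580-243249=1840331
4. interest=⌊1840331·100/10000⌋=18403; principal=264084-18403=245681; balance=1840331-245681=1594650
5. interest=⌊1594650·100/10000⌋=15946; principal=264084-15946=248138; balance=1594650-248138=1346512
6. interest=⌊1346512·100/10000⌋=13465; principal=264084-13465=250619; balance=1346512-250619=1095893
7. interest=⌊1095893·100/10000⌋=10958; principal=264084-10958=253126; balance=1095893-253126=842767
8. interest=⌊842767·100/10000⌋=8427; principal=264084-8427=255657; balance=842767-255657=587110
9. interest=⌊587110·100/10000⌋=5871; principal=264084-5871=258213; balance=587110-258213=328897
10. interest=⌊328897·100/10000⌋=3288; principal=264084-3288=260796; balance=328897-260796=68101
11. interest=⌊68101·100/10000⌋=681; principal=min(264084-681,68101)=68101; balance=68101-68101=0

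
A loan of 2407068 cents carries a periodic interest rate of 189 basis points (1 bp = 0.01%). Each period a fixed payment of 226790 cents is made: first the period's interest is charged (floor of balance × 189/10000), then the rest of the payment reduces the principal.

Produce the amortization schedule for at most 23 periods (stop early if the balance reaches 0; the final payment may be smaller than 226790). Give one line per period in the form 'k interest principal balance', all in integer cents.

1 45493 181297 2225771
2 42067 184723 2041048
3 38575 188215 1852833
4 35018 191772 1661061
5 31394 195396 1465665
6 27701 199089 1266576
7 23938 202852 1063724
8 20104 206686 857038
9 16198 210592 646446
10 12217 214573 431873
11 8162 218628 213245
12 4030 213245 0

1. interest=⌊2407068·189/10000⌋=45493; principal=226790-45493=181297; balance=2407068-181297=2225771
2. interest=⌊2225771·189/10000⌋=42067; principal=226790-42067=184723; balance=2225771-184723=2041048
3. interest=⌊2041048·189/10000⌋=38575; principal=226790-38575=188215; balance=2041048-188215=1852833
4. interest=⌊1852833·189/10000⌋=35018; principal=226790-35018=191772; balance=1852833-191772=1661061
5. interest=⌊1661061·189/10000⌋=31394; principal=226790-31394=195396; balance=1661061-195396=1465665
6. interest=⌊1465665·189/10000⌋=27701; principal=226790-27701=199089; balance=1465665-199089=1266576
7. interest=⌊1266576·189/10000⌋=23938; principal=226790-23938=202852; balance=1266576-202852=1063724
8. interest=⌊1063724·189/10000⌋=20104; principal=226790-20104=206686; balance=1063724-206686=857038
9. interest=⌊857038·189/10000⌋=16198; principal=226790-16198=210592; balance=857038-210592=646446
10. interest=⌊646446·189/10000⌋=12217; principal=226790-12217=214573; balance=646446-214573=431873
11. interest=⌊431873·189/10000⌋=8162; principal=226790-8162=218628; balance=431873-218628=213245
12. interest=⌊213245·189/10000⌋=4030; principal=min(226790-4030,213245)=213245; balance=213245-213245=0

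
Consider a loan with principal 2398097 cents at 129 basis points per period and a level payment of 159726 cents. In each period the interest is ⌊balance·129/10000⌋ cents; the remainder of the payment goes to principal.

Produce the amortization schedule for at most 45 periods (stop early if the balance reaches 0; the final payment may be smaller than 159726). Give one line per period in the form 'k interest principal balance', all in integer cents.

1 30935 128791 2269306
2 29274 130452 2138854
3 27591 132135 2006719
4 25886 133840 1872879
5 24160 135566 1737313
6 22411 137315 1599998
7 20639 139087 1460911
8 18845 140881 1320030
9 17028 142698 1177332
10 15187 144539 1032793
11 13323 146403 886390
12 11434 148292 738098
13 9521 150205 587893
14 7583 152143 435750
15 5621 154105 281645
16 3633 156093 125552
17 1619 125552 0

1. interest=⌊2398097·129/10000⌋=30935; principal=159726-30935=128791; balance=2398097-128791=2269306
2. interest=⌊2269306·129/10000⌋=29274; principal=159726-29274=130452; balance=2269306-130452=2138854
3. interest=⌊2138854·129/10000⌋=27591; principal=159726-27591=132135; balance=2138854-132135=2006719
4. interest=⌊2006719·129/10000⌋=25886; principal=159726-25886=133840; balance=2006719-133840=1872879
5. interest=⌊1872879·129/10000⌋=24160; principal=159726-24160=135566; balance=1872879-135566=1737313
6. interest=⌊1737313·129/10000⌋=22411; principal=159726-22411=137315; balance=1737313-137315=1599998
7. interest=⌊1599998·129/10000⌋=20639; principal=159726-20639=139087; balance=1599998-139087=1460911
8. interest=⌊1460911·129/10000⌋=18845; principal=159726-18845=140881; balance=1460911-140881=1320030
9. interest=⌊1320030·129/10000⌋=17028; principal=159726-17028=142698; balance=1320030-142698=1177332
10. interest=⌊1177332·129/10000⌋=15187; principal=159726-15187=144539; balance=1177332-144539=1032793
11. interest=⌊1032793·129/10000⌋=13323; principal=159726-13323=146403; balance=1032793-146403=886390
12. interest=⌊886390·129/10000⌋=11434; principal=159726-11434=148292; balance=886390-148292=738098
13. interest=⌊738098·129/10000⌋=9521; principal=159726-9521=150205; balance=738098-150205=587893
14. interest=⌊587893·129/10000⌋=7583; principal=159726-7583=152143; balance=587893-152143=435750
15. interest=⌊435750·129/10000⌋=5621; principal=159726-5621=154105; balance=435750-154105=281645
16. interest=⌊281645·129/10000⌋=3633; principal=159726-3633=156093; balance=281645-156093=125552
17. interest=⌊125552·129/10000⌋=1619; principal=min(159726-1619,125552)=125552; balance=125552-125552=0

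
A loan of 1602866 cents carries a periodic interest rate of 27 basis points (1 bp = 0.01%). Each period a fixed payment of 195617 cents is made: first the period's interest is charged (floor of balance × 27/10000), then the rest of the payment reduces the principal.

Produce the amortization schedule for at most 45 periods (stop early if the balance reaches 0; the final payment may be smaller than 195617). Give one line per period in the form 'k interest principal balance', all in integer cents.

1 4327 191290 1411576
2 3811 191806 1219770
3 3293 192324 1027446
4 2774 192843 834603
5 2253 193364 641239
6 1731 193886 447353
7 1207 194410 252943
8 682 194935 58008
9 156 58008 0

1. interest=⌊1602866·27/10000⌋=4327; principal=195617-4327=191290; balance=1602866-191290=1411576
2. interest=⌊1411576·27/10000⌋=3811; principal=195617-3811=191806; balance=1411576-191806=1219770
3. interest=⌊1219770·27/10000⌋=3293; principal=195617-3293=192324; balance=1219770-192324=1027446
4. interest=⌊1027446·27/10000⌋=2774; principal=195617-2774=192843; balance=1027446-192843=834603
5. interest=⌊834603·27/10000⌋=2253; principal=195617-2253=193364; balance=834603-193364=641239
6. interest=⌊641239·27/10000⌋=1731; principal=195617-1731=193886; balance=641239-193886=447353
7. interest=⌊447353·27/10000⌋=1207; principal=195617-1207=194410; balance=447353-194410=252943
8. interest=⌊252943·27/10000⌋=682; principal=195617-682=194935; balance=252943-194935=58008
9. interest=⌊58008·27/10000⌋=156; principal=min(195617-156,58008)=58008; balance=58008-58008=0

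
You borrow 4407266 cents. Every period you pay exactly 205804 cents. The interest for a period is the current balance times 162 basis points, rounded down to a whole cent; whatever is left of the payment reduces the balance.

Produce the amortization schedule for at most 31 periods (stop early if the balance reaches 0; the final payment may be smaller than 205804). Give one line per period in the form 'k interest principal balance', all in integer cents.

1 71397 134407 4272859
2 69220 136584 4136275
3 67007 138797 3997478
4 64759 141045 3856433
5 62474 143330 3713103
6 60152 145652 3567451
7 57792 148012 3419439
8 55394 150410 3269029
9 52958 152846 3116183
10 50482 155322 2960861
11 47965 157839 2803022
12 45408 160396 2642626
13 42810 162994 2479632
14 40170 165634 2313998
15 37486 168318 2145680
16 34760 171044 1974636
17 31989 173815 1800821
18 29173 176631 1624190
19 26311 179493 1444697
20 23404 182400 1262297
21 20449 185355 1076942
22 17446 188358 888584
23 14395 191409 697175
24 11294 194510 502665
25 8143 197661 305004
26 4941 200863 104141
27 1687 104141 0

1. interest=⌊4407266·162/10000⌋=71397; principal=205804-71397=134407; balance=4407266-134407=4272859
2. interest=⌊4272859·162/10000⌋=69220; principal=205804-69220=136584; balance=4272859-136584=4136275
3. interest=⌊4136275·162/10000⌋=67007; principal=205804-67007=138797; balance=4136275-138797=3997478
4. interest=⌊3997478·162/10000⌋=64759; principal=205804-64759=141045; balance=3997478-141045=3856433
5. interest=⌊3856433·162/10000⌋=62474; principal=205804-62474=143330; balance=3856433-143330=3713103
6. interest=⌊3713103·162/10000⌋=60152; principal=205804-60152=145652; balance=3713103-145652=3567451
7. interest=⌊3567451·162/10000⌋=57792; principal=205804-57792=148012; balance=3567451-148012=3419439
8. interest=⌊3419439·162/10000⌋=55394; principal=205804-55394=150410; balance=3419439-150410=3269029
9. interest=⌊3269029·162/10000⌋=52958; principal=205804-52958=152846; balance=3269029-152846=3116183
10. interest=⌊3116183·162/10000⌋=50482; principal=205804-50482=155322; balance=3116183-155322=2960861
11. interest=⌊2960861·162/10000⌋=47965; principal=205804-47965=157839; balance=2960861-157839=2803022
12. interest=⌊2803022·162/10000⌋=45408; principal=205804-45408=160396; balance=2803022-160396=2642626
13. interest=⌊2642626·162/10000⌋=42810; principal=205804-42810=162994; balance=2642626-162994=2479632
14. interest=⌊2479632·162/10000⌋=40170; principal=205804-40170=165634; balance=2479632-165634=2313998
15. interest=⌊2313998·162/10000⌋=37486; principal=205804-37486=168318; balance=2313998-168318=2145680
16. interest=⌊2145680·162/10000⌋=34760; principal=205804-34760=171044; balance=2145680-171044=1974636
17. interest=⌊1974636·162/10000⌋=31989; principal=205804-31989=173815; balance=1974636-173815=1800821
18. interest=⌊1800821·162/10000⌋=29173; principal=205804-29173=176631; balance=1800821-176631=1624190
19. interest=⌊1624190·162/10000⌋=26311; principal=205804-26311=179493; balance=1624190-179493=1444697
20. interest=⌊1444697·162/10000⌋=23404; principal=205804-23404=182400; balance=1444697-182400=1262297
21. interest=⌊1262297·162/10000⌋=20449; principal=205804-20449=185355; balance=1262297-185355=1076942
22. interest=⌊1076942·162/10000⌋=17446; principal=205804-17446=188358; balance=1076942-188358=888584
23. interest=⌊888584·162/10000⌋=14395; principal=205804-14395=191409; balance=888584-191409=697175
24. interest=⌊697175·162/10000⌋=11294; principal=205804-11294=194510; balance=697175-194510=502665
25. interest=⌊502665·162/10000⌋=8143; principal=205804-8143=197661; balance=502665-197661=305004
26. interest=⌊305004·162/10000⌋=4941; principal=205804-4941=200863; balance=305004-200863=104141
27. interest=⌊104141·162/10000⌋=1687; principal=min(205804-1687,104141)=104141; balance=104141-104141=0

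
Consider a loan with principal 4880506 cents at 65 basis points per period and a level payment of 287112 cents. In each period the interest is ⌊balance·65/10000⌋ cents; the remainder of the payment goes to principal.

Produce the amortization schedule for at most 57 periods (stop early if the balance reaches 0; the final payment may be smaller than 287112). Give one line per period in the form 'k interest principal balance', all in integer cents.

1 31723 255389 4625117
2 30063 257049 4368068
3 28392 258720 4109348
4 26710 260402 3848946
5 25018 262094 3586852
6 23314 263798 3323054
7 21599 265513 3057541
8 19874 267238 2790303
9 18136 268976 2521327
10 16388 270724 2250603
11 14628 272484 1978119
12 12857 274255 1703864
13 11075 276037 1427827
14 9280 277832 1149995
15 7474 279638 870357
16 5657 281455 588902
17 3827 283285 305617
18 1986 285126 20491
19 133 20491 0

1. interest=⌊4880506·65/10000⌋=31723; principal=287112-31723=255389; balance=4880506-255389=4625117
2. interest=⌊4625117·65/10000⌋=30063; principal=287112-30063=257049; balance=4625117-257049=4368068
3. interest=⌊4368068·65/10000⌋=28392; principal=287112-28392=258720; balance=4368068-258720=4109348
4. interest=⌊4109348·65/10000⌋=26710; principal=287112-26710=260402; balance=4109348-260402=3848946
5. interest=⌊3848946·65/10000⌋=25018; principal=287112-25018=262094; balance=3848946-262094=3586852
6. interest=⌊3586852·65/10000⌋=23314; principal=287112-23314=263798; balance=3586852-263798=3323054
7. interest=⌊3323054·65/10000⌋=21599; principal=287112-21599=265513; balance=3323054-265513=3057541
8. interest=⌊3057541·65/10000⌋=19874; principal=287112-19874=267238; balance=3057541-267238=2790303
9. interest=⌊2790303·65/10000⌋=18136; principal=287112-18136=268976; balance=2790303-268976=2521327
10. interest=⌊2521327·65/10000⌋=16388; principal=287112-16388=270724; balance=2521327-270724=2250603
11. interest=⌊2250603·65/10000⌋=14628; principal=287112-14628=272484; balance=2250603-272484=1978119
12. interest=⌊1978119·65/10000⌋=12857; principal=287112-12857=274255; balance=1978119-274255=1703864
13. interest=⌊1703864·65/10000⌋=11075; principal=287112-11075=276037; balance=1703864-276037=1427827
14. interest=⌊1427827·65/10000⌋=9280; principal=287112-9280=277832; balance=1427827-277832=1149995
15. interest=⌊1149995·65/10000⌋=7474; principal=287112-7474=279638; balance=1149995-279638=870357
16. interest=⌊870357·65/10000⌋=5657; principal=287112-5657=281455; balance=870357-281455=588902
17. interest=⌊588902·65/10000⌋=3827; principal=287112-3827=283285; balance=588902-283285=305617
18. interest=⌊305617·65/10000⌋=1986; principal=287112-1986=285126; balance=305617-285126=20491
19. interest=⌊20491·65/10000⌋=133; principal=min(287112-133,20491)=20491; balance=20491-20491=0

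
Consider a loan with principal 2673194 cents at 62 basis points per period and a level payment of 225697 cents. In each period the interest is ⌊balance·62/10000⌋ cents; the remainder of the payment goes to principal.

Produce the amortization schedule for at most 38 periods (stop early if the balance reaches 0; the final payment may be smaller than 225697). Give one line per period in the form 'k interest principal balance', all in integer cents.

1 16573 209124 2464070
2 15277 210420 2253650
3 13972 211725 2041925
4 12659 213038 1828887
5 11339 214358 1614529
6 10010 215687 1398842
7 8672 217025 1181817
8 7327 218370 963447
9 5973 219724 743723
10 4611 221086 522637
11 3240 222457 300180
12 1861 223836 76344
13 473 76344 0

1. interest=⌊2673194·62/10000⌋=16573; principal=225697-16573=209124; balance=2673194-209124=2464070
2. interest=⌊2464070·62/10000⌋=15277; principal=225697-15277=210420; balance=2464070-210420=2253650
3. interest=⌊2253650·62/10000⌋=13972; principal=225697-13972=211725; balance=2253650-211725=2041925
4. interest=⌊2041925·62/10000⌋=12659; principal=225697-12659=213038; balance=2041925-213038=1828887
5. interest=⌊1828887·62/10000⌋=11339; principal=225697-11339=214358; balance=1828887-214358=1614529
6. interest=⌊1614529·62/10000⌋=10010; principal=225697-10010=215687; balance=1614529-215687=1398842
7. interest=⌊1398842·62/10000⌋=8672; principal=225697-8672=217025; balance=1398842-217025=1181817
8. interest=⌊1181817·62/10000⌋=7327; principal=225697-7327=218370; balance=1181817-218370=963447
9. interest=⌊963447·62/10000⌋=5973; principal=225697-5973=219724; balance=963447-219724=743723
10. interest=⌊743723·62/10000⌋=4611; principal=225697-4611=221086; balance=743723-221086=522637
11. interest=⌊522637·62/10000⌋=3240; principal=225697-3240=222457; balance=522637-222457=300180
12. interest=⌊300180·62/10000⌋=1861; principal=225697-1861=223836; balance=300180-223836=76344
13. interest=⌊76344·62/10000⌋=473; principal=min(225697-473,76344)=76344; balance=76344-76344=0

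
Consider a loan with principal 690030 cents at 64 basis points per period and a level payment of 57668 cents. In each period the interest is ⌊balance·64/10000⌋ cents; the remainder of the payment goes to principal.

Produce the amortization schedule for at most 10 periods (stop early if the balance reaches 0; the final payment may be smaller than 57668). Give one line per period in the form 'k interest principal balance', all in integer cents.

1. interest=⌊690030·64/10000⌋=4416; principal=57668-4416=53252; balance=690030-53252=636778
2. interest=⌊636778·64/10000⌋=4075; principal=57668-4075=53593; balance=636778-53593=583185
3. interest=⌊583185·64/10000⌋=3732; principal=57668-3732=53936; balance=583185-53936=529249
4. interest=⌊529249·64/10000⌋=3387; principal=57668-3387=54281; balance=529249-54281=474968
5. interest=⌊474968·64/10000⌋=3039; principal=57668-3039=54629; balance=474968-54629=420339
6. interest=⌊420339·64/10000⌋=2690; principal=57668-2690=54978; balance=420339-54978=365361
7. interest=⌊365361·64/10000⌋=2338; principal=57668-2338=55330; balance=365361-55330=310031
8. interest=⌊310031·64/10000⌋=1984; principal=57668-1984=55684; balance=310031-55684=254347
9. interest=⌊254347·64/10000⌋=1627; principal=57668-1627=56041; balance=254347-56041=198306
10. interest=⌊198306·64/10000⌋=1269; principal=57668-1269=56399; balance=198306-56399=141907

1 4416 53252 636778
2 4075 53593 583185
3 3732 53936 529249
4 3387 54281 474968
5 3039 54629 420339
6 2690 54978 365361
7 2338 55330 310031
8 1984 55684 254347
9 1627 56041 198306
10 1269 56399 141907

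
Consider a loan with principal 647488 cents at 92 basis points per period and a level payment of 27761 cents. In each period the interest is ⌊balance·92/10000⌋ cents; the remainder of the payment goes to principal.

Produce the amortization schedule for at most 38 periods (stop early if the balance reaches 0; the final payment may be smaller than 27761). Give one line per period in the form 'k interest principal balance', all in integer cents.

1 5956 21805 625683
2 5756 22005 603678
3 5553 22208 581470
4 5349 22412 559058
5 5143 22618 536440
6 4935 22826 513614
7 4725 23036 490578
8 4513 23248 467330
9 4299 23462 443868
10 4083 23678 420190
11 3865 23896 396294
12 3645 24116 372178
13 3424 24337 347841
14 3200 24561 323280
15 2974 24787 298493
16 2746 25015 273478
17 2515 25246 248232
18 2283 25478 222754
19 2049 25712 197042
20 1812 25949 171093
21 1574 26187 144906
22 1333 26428 118478
23 1089 26672 91806
24 844 26917 64889
25 596 27165 37724
26 347 27414 10310
27 94 10310 0

1. interest=⌊647488·92/10000⌋=5956; principal=27761-5956=21805; balance=647488-21805=625683
2. interest=⌊625683·92/10000⌋=5756; principal=27761-5756=22005; balance=625683-22005=603678
3. interest=⌊603678·92/10000⌋=5553; principal=27761-5553=22208; balance=603678-22208=581470
4. interest=⌊581470·92/10000⌋=5349; principal=27761-5349=22412; balance=581470-22412=559058
5. interest=⌊559058·92/10000⌋=5143; principal=27761-5143=22618; balance=559058-22618=536440
6. interest=⌊536440·92/10000⌋=4935; principal=27761-4935=22826; balance=536440-22826=513614
7. interest=⌊513614·92/10000⌋=4725; principal=27761-4725=23036; balance=513614-23036=490578
8. interest=⌊490578·92/10000⌋=4513; principal=27761-4513=23248; balance=490578-23248=467330
9. interest=⌊467330·92/10000⌋=4299; principal=27761-4299=23462; balance=467330-23462=443868
10. interest=⌊443868·92/10000⌋=4083; principal=27761-4083=23678; balance=443868-23678=420190
11. interest=⌊420190·92/10000⌋=3865; principal=27761-3865=23896; balance=420190-23896=396294
12. interest=⌊396294·92/10000⌋=3645; principal=27761-3645=24116; balance=396294-24116=372178
13. interest=⌊372178·92/10000⌋=3424; principal=27761-3424=24337; balance=372178-24337=347841
14. interest=⌊347841·92/10000⌋=3200; principal=27761-3200=24561; balance=347841-24561=323280
15. interest=⌊323280·92/10000⌋=2974; principal=27761-2974=24787; balance=323280-24787=298493
16. interest=⌊298493·92/10000⌋=2746; principal=27761-2746=25015; balance=298493-25015=273478
17. interest=⌊273478·92/10000⌋=2515; principal=27761-2515=25246; balance=273478-25246=248232
18. interest=⌊248232·92/10000⌋=2283; principal=27761-2283=25478; balance=248232-25478=222754
19. interest=⌊222754·92/10000⌋=2049; principal=27761-2049=25712; balance=222754-25712=197042
20. interest=⌊197042·92/10000⌋=1812; principal=27761-1812=25949; balance=197042-25949=171093
21. interest=⌊171093·92/10000⌋=1574; principal=27761-1574=26187; balance=171093-26187=144906
22. interest=⌊144906·92/10000⌋=1333; principal=27761-1333=26428; balance=144906-26428=118478
23. interest=⌊118478·92/10000⌋=1089; principal=27761-1089=26672; balance=118478-26672=91806
24. interest=⌊91806·92/10000⌋=844; principal=27761-844=26917; balance=91806-26917=64889
25. interest=⌊64889·92/10000⌋=596; principal=27761-596=27165; balance=64889-27165=37724
26. interest=⌊37724·92/10000⌋=347; principal=27761-347=27414; balance=37724-27414=10310
27. interest=⌊10310·92/10000⌋=94; principal=min(27761-94,10310)=10310; balance=10310-10310=0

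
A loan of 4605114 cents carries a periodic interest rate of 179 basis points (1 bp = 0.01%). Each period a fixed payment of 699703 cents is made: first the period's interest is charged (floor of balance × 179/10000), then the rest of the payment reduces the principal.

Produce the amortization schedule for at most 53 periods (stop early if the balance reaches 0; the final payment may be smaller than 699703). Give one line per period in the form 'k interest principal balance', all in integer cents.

1. interest=⌊4605114·179/10000⌋=82431; principal=699703-82431=617272; balance=4605114-617272=3987842
2. interest=⌊3987842·179/10000⌋=71382; principal=699703-71382=628321; balance=3987842-628321=3359521
3. interest=⌊3359521·179/10000⌋=60135; principal=699703-60135=639568; balance=3359521-639568=2719953
4. interest=⌊2719953·179/10000⌋=48687; principal=699703-48687=651016; balance=2719953-651016=2068937
5. interest=⌊2068937·179/10000⌋=37033; principal=699703-37033=662670; balance=2068937-662670=1406267
6. interest=⌊1406267·179/10000⌋=25172; principal=699703-25172=674531; balance=1406267-674531=731736
7. interest=⌊731736·179/10000⌋=13098; principal=699703-13098=686605; balance=731736-686605=45131
8. interest=⌊45131·179/10000⌋=807; principal=min(699703-807,45131)=45131; balance=45131-45131=0

1 82431 617272 3987842
2 71382 628321 3359521
3 60135 639568 2719953
4 48687 651016 2068937
5 37033 662670 1406267
6 25172 674531 731736
7 13098 686605 45131
8 807 45131 0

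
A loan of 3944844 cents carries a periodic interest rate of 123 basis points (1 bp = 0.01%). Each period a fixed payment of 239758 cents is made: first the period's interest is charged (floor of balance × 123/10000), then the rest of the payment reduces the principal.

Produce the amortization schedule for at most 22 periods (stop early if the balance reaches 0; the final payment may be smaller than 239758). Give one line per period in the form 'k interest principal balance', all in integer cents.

1. interest=⌊3944844·123/10000⌋=48521; principal=239758-48521=191237; balance=3944844-191237=3753607
2. interest=⌊3753607·123/10000⌋=46169; principal=239758-46169=193589; balance=3753607-193589=3560018
3. interest=⌊3560018·123/10000⌋=43788; principal=239758-43788=195970; balance=3560018-195970=3364048
4. interest=⌊3364048·123/10000⌋=41377; principal=239758-41377=198381; balance=3364048-198381=3165667
5. interest=⌊3165667·123/10000⌋=38937; principal=239758-38937=200821; balance=3165667-200821=2964846
6. interest=⌊2964846·123/10000⌋=36467; principal=239758-36467=203291; balance=2964846-203291=2761555
7. interest=⌊2761555·123/10000⌋=33967; principal=239758-33967=205791; balance=2761555-205791=2555764
8. interest=⌊2555764·123/10000⌋=31435; principal=239758-31435=208323; balance=2555764-208323=2347441
9. interest=⌊2347441·123/10000⌋=28873; principal=239758-28873=210885; balance=2347441-210885=2136556
10. interest=⌊2136556·123/10000⌋=26279; principal=239758-26279=213479; balance=2136556-213479=1923077
11. interest=⌊1923077·123/10000⌋=23653; principal=239758-23653=216105; balance=1923077-216105=1706972
12. interest=⌊1706972·123/10000⌋=20995; principal=239758-20995=218763; balance=1706972-218763=1488209
13. interest=⌊1488209·123/10000⌋=18304; principal=239758-18304=221454; balance=1488209-221454=1266755
14. interest=⌊1266755·123/10000⌋=15581; principal=239758-15581=224177; balance=1266755-224177=1042578
15. interest=⌊1042578·123/10000⌋=12823; principal=239758-12823=226935; balance=1042578-226935=815643
16. interest=⌊815643·123/10000⌋=10032; principal=239758-10032=229726; balance=815643-229726=585917
17. interest=⌊585917·123/10000⌋=7206; principal=239758-7206=232552; balance=585917-232552=353365
18. interest=⌊353365·123/10000⌋=4346; principal=239758-4346=235412; balance=353365-235412=117953
19. interest=⌊117953·123/10000⌋=1450; principal=min(239758-1450,117953)=117953; balance=117953-117953=0

1 48521 191237 3753607
2 46169 193589 3560018
3 43788 195970 3364048
4 41377 198381 3165667
5 38937 200821 2964846
6 36467 203291 2761555
7 33967 205791 2555764
8 31435 208323 2347441
9 28873 210885 2136556
10 26279 213479 1923077
11 23653 216105 1706972
12 20995 218763 1488209
13 18304 221454 1266755
14 15581 224177 1042578
15 12823 226935 815643
16 10032 229726 585917
17 7206 232552 353365
18 4346 235412 117953
19 1450 117953 0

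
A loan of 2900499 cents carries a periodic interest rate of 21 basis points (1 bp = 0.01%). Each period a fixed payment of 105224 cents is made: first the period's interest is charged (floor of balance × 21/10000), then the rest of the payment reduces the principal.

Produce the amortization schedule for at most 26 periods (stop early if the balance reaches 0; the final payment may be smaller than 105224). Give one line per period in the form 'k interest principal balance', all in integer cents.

1 6091 99133 2801366
2 5882 99342 2702024
3 5674 99550 2602474
4 5465 99759 2502715
5 5255 99969 2402746
6 5045 100179 2302567
7 4835 100389 2202178
8 4624 100600 2101578
9 4413 100811 2000767
10 4201 101023 1899744
11 3989 101235 1798509
12 3776 101448 1697061
13 3563 101661 1595400
14 3350 101874 1493526
15 3136 102088 1391438
16 2922 102302 1289136
17 2707 102517 1186619
18 2491 102733 1083886
19 2276 102948 980938
20 2059 103165 877773
21 1843 103381 774392
22 1626 103598 670794
23 1408 103816 566978
24 1190 104034 462944
25 972 104252 358692
26 753 104471 254221

1. interest=⌊2900499·21/10000⌋=6091; principal=105224-6091=99133; balance=2900499-99133=2801366
2. interest=⌊2801366·21/10000⌋=5882; principal=105224-5882=99342; balance=2801366-99342=2702024
3. interest=⌊2702024·21/10000⌋=5674; principal=105224-5674=99550; balance=2702024-99550=2602474
4. interest=⌊2602474·21/10000⌋=5465; principal=105224-5465=99759; balance=2602474-99759=2502715
5. interest=⌊2502715·21/10000⌋=5255; principal=105224-5255=99969; balance=2502715-99969=2402746
6. interest=⌊2402746·21/10000⌋=5045; principal=105224-5045=100179; balance=2402746-100179=2302567
7. interest=⌊2302567·21/10000⌋=4835; principal=105224-4835=100389; balance=2302567-100389=2202178
8. interest=⌊2202178·21/10000⌋=4624; principal=105224-4624=100600; balance=2202178-100600=2101578
9. interest=⌊2101578·21/10000⌋=4413; principal=105224-4413=100811; balance=2101578-100811=2000767
10. interest=⌊2000767·21/10000⌋=4201; principal=105224-4201=101023; balance=2000767-101023=1899744
11. interest=⌊1899744·21/10000⌋=3989; principal=105224-3989=101235; balance=1899744-101235=1798509
12. interest=⌊1798509·21/10000⌋=3776; principal=105224-3776=101448; balance=1798509-101448=1697061
13. interest=⌊1697061·21/10000⌋=3563; principal=105224-3563=101661; balance=1697061-101661=1595400
14. interest=⌊1595400·21/10000⌋=3350; principal=105224-3350=101874; balance=1595400-101874=1493526
15. interest=⌊1493526·21/10000⌋=3136; principal=105224-3136=102088; balance=1493526-102088=1391438
16. interest=⌊1391438·21/10000⌋=2922; principal=105224-2922=102302; balance=1391438-102302=1289136
17. interest=⌊1289136·21/10000⌋=2707; principal=105224-2707=102517; balance=1289136-102517=1186619
18. interest=⌊1186619·21/10000⌋=2491; principal=105224-2491=102733; balance=1186619-102733=1083886
19. interest=⌊1083886·21/10000⌋=2276; principal=105224-2276=102948; balance=1083886-102948=980938
20. interest=⌊980938·21/10000⌋=2059; principal=105224-2059=103165; balance=980938-103165=877773
21. interest=⌊877773·21/10000⌋=1843; principal=105224-1843=103381; balance=877773-103381=774392
22. interest=⌊774392·21/10000⌋=1626; principal=105224-1626=103598; balance=774392-103598=670794
23. interest=⌊670794·21/10000⌋=1408; principal=105224-1408=103816; balance=670794-103816=566978
24. interest=⌊566978·21/10000⌋=1190; principal=105224-1190=104034; balance=566978-104034=462944
25. interest=⌊462944·21/10000⌋=972; principal=105224-972=104252; balance=462944-104252=358692
26. interest=⌊358692·21/10000⌋=753; principal=105224-753=104471; balance=358692-104471=254221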